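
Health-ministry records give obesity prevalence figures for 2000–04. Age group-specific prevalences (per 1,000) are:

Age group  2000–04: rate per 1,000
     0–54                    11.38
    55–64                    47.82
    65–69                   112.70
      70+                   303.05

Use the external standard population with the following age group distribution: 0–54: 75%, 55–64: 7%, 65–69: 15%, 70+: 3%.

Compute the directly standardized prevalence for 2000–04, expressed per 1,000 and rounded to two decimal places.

37.88

Standard weights: 0.75, 0.07, 0.15, 0.03.
Standardized rate: 0.7500×11.38 + 0.0700×47.82 + 0.1500×112.70 + 0.0300×303.05 = 37.8789 per 1,000.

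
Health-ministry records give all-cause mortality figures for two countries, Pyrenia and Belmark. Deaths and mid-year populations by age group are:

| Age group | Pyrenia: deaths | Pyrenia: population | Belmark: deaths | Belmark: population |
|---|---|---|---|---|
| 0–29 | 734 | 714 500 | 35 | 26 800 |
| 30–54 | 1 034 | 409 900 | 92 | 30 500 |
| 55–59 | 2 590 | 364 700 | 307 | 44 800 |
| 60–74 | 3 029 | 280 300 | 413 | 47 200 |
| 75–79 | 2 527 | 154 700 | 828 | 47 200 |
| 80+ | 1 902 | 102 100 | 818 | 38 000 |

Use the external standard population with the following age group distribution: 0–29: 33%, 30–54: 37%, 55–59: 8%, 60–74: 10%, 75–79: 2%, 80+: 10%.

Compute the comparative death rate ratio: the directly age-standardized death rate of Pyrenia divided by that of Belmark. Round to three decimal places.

0.934

Age-specific rates per 1 000 for Pyrenia: 1.027, 2.523, 7.102, 10.806, 16.335, 18.629.
For Belmark: 1.306, 3.016, 6.853, 8.750, 17.542, 21.526.
Standard weights: 0.33, 0.37, 0.08, 0.10, 0.02, 0.10.
Pyrenia: 0.3300×1.027 + 0.3700×2.523 + 0.0800×7.102 + 0.1000×10.806 + 0.0200×16.335 + 0.1000×18.629 = 5.1107 per 1 000.
Belmark: 0.3300×1.306 + 0.3700×3.016 + 0.0800×6.853 + 0.1000×8.750 + 0.0200×17.542 + 0.1000×21.526 = 5.4737 per 1 000.
Ratio = 5.1107 ÷ 5.4737 = 0.93368.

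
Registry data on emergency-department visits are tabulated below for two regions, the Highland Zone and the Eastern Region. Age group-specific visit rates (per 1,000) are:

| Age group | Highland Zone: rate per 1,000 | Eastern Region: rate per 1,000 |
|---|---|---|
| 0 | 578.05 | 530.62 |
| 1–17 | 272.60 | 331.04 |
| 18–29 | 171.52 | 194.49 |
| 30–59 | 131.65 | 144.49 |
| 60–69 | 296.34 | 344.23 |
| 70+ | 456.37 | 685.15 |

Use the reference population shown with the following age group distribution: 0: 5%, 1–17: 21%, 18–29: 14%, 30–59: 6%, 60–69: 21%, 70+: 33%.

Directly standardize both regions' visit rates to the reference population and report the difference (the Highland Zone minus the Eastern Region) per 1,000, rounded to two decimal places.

Standard weights: 0.05, 0.21, 0.14, 0.06, 0.21, 0.33.
The Highland Zone: 0.0500×578.05 + 0.2100×272.60 + 0.1400×171.52 + 0.0600×131.65 + 0.2100×296.34 + 0.3300×456.37 = 330.8938 per 1,000.
The Eastern Region: 0.0500×530.62 + 0.2100×331.04 + 0.1400×194.49 + 0.0600×144.49 + 0.2100×344.23 + 0.3300×685.15 = 430.3352 per 1,000.
Difference = 330.8938 − 430.3352 = -99.4414.

-99.44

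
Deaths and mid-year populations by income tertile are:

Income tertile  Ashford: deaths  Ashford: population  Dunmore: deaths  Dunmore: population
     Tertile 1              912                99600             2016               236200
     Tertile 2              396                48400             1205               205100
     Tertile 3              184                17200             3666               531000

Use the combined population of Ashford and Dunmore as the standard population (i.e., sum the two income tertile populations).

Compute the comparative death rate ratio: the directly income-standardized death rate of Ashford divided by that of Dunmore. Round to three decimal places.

1.353

Income-specific rates per 100000 for Ashford: 915.66, 818.18, 1069.77.
For Dunmore: 853.51, 587.52, 690.40.
Combined standard total = 1137500; weights = 0.2952, 0.2229, 0.4819.
Ashford: 0.2952×915.66 + 0.2229×818.18 + 0.4819×1069.77 = 968.2067 per 100000.
Dunmore: 0.2952×853.51 + 0.2229×587.52 + 0.4819×690.40 = 715.6226 per 100000.
Ratio = 968.2067 ÷ 715.6226 = 1.35296.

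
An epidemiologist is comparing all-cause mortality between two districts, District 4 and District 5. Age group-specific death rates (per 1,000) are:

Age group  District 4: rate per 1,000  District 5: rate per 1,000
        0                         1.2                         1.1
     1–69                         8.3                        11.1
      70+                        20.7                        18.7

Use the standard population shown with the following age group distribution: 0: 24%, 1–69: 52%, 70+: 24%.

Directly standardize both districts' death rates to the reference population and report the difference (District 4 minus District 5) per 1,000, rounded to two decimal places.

-0.95

Standard weights: 0.24, 0.52, 0.24.
District 4: 0.2400×1.2 + 0.5200×8.3 + 0.2400×20.7 = 9.5720 per 1,000.
District 5: 0.2400×1.1 + 0.5200×11.1 + 0.2400×18.7 = 10.5240 per 1,000.
Difference = 9.5720 − 10.5240 = -0.9520.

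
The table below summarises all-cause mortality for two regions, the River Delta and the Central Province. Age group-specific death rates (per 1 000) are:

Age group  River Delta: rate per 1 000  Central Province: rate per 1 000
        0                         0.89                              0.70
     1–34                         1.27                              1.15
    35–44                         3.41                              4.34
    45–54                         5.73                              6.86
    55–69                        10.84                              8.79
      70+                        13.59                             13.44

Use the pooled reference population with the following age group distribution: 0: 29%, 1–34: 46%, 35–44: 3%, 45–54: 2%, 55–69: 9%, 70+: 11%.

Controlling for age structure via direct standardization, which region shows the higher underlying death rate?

Standard weights: 0.29, 0.46, 0.03, 0.02, 0.09, 0.11.
The River Delta: 0.2900×0.89 + 0.4600×1.27 + 0.0300×3.41 + 0.0200×5.73 + 0.0900×10.84 + 0.1100×13.59 = 3.5297 per 1 000.
The Central Province: 0.2900×0.70 + 0.4600×1.15 + 0.0300×4.34 + 0.0200×6.86 + 0.0900×8.79 + 0.1100×13.44 = 3.2689 per 1 000.

River Delta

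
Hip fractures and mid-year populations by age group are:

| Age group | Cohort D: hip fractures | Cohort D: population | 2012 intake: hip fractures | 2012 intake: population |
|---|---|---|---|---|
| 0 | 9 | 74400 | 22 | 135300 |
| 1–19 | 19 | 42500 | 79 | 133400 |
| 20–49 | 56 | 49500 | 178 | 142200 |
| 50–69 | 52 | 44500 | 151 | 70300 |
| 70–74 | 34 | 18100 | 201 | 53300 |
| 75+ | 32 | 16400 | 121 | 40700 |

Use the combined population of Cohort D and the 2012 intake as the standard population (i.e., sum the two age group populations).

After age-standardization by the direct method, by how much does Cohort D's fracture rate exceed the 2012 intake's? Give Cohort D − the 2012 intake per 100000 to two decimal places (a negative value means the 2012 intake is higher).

-44.27

Age-specific rates per 100000 for Cohort D: 12.10, 44.71, 113.13, 116.85, 187.85, 195.12.
For the 2012 intake: 16.26, 59.22, 125.18, 214.79, 377.11, 297.30.
Combined standard total = 820600; weights = 0.2555, 0.2144, 0.2336, 0.1399, 0.0870, 0.0696.
Cohort D: 0.2555×12.10 + 0.2144×44.71 + 0.2336×113.13 + 0.1399×116.85 + 0.0870×187.85 + 0.0696×195.12 = 85.3719 per 100000.
The 2012 intake: 0.2555×16.26 + 0.2144×59.22 + 0.2336×125.18 + 0.1399×214.79 + 0.0870×377.11 + 0.0696×297.30 = 129.6399 per 100000.
Difference = 85.3719 − 129.6399 = -44.2680.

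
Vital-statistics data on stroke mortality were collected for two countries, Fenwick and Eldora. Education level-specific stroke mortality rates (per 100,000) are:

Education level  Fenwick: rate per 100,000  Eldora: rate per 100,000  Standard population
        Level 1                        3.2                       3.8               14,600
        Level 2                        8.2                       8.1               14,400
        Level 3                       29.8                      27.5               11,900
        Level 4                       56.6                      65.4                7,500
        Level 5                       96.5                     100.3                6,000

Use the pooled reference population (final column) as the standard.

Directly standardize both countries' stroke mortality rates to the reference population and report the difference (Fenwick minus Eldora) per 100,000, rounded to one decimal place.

Standard total = 54,400; weights = 0.2684, 0.2647, 0.2188, 0.1379, 0.1103.
Fenwick: 0.2684×3.2 + 0.2647×8.2 + 0.2188×29.8 + 0.1379×56.6 + 0.1103×96.5 = 27.9949 per 100,000.
Eldora: 0.2684×3.8 + 0.2647×8.1 + 0.2188×27.5 + 0.1379×65.4 + 0.1103×100.3 = 29.2586 per 100,000.
Difference = 27.9949 − 29.2586 = -1.2638.

-1.3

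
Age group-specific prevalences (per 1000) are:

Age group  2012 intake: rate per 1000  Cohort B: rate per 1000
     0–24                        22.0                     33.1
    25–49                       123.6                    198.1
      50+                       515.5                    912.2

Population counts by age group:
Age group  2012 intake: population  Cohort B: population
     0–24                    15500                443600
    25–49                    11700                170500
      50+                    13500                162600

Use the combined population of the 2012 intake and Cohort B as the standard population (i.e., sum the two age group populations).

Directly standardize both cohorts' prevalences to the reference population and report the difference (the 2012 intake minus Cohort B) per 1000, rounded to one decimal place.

Combined standard total = 817400; weights = 0.5617, 0.2229, 0.2154.
The 2012 intake: 0.5617×22.0 + 0.2229×123.6 + 0.2154×515.5 = 150.9661 per 1000.
Cohort B: 0.5617×33.1 + 0.2229×198.1 + 0.2154×912.2 = 259.2714 per 1000.
Difference = 150.9661 − 259.2714 = -108.3053.

-108.3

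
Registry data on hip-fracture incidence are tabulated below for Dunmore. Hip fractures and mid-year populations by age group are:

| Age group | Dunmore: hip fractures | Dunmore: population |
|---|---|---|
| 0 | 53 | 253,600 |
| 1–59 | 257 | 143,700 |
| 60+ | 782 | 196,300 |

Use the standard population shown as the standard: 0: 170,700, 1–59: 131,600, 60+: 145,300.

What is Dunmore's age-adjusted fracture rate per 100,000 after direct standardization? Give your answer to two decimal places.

189.87

Age-specific rates per 100,000 for Dunmore: 20.90, 178.84, 398.37.
Standard total = 447,600; weights = 0.3814, 0.2940, 0.3246.
Standardized rate: 0.3814×20.90 + 0.2940×178.84 + 0.3246×398.37 = 189.8717 per 100,000.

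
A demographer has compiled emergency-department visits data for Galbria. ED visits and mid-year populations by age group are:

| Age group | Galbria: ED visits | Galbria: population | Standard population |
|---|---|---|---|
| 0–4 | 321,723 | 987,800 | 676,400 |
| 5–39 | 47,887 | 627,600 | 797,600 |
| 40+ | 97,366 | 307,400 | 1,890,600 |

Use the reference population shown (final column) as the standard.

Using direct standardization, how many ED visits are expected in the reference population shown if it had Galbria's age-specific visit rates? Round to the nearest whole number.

879989

Age-specific rates per 1,000 for Galbria: 325.696, 76.302, 316.740.
Expected ED visits = Σ (standard pop × age-specific rate ÷ 1,000)
= 676,400×325.696/1,000 + 797,600×76.302/1,000 + 1,890,600×316.740/1,000
= 220301.11 + 60858.30 + 598829.41 = 879988.82.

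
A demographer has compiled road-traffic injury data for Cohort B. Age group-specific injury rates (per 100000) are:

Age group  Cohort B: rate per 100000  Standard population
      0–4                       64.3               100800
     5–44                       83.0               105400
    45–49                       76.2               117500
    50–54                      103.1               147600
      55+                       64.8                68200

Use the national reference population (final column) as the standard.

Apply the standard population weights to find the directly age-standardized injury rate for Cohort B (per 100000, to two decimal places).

Standard total = 539500; weights = 0.1868, 0.1954, 0.2178, 0.2736, 0.1264.
Standardized rate: 0.1868×64.3 + 0.1954×83.0 + 0.2178×76.2 + 0.2736×103.1 + 0.1264×64.8 = 81.2235 per 100000.

81.22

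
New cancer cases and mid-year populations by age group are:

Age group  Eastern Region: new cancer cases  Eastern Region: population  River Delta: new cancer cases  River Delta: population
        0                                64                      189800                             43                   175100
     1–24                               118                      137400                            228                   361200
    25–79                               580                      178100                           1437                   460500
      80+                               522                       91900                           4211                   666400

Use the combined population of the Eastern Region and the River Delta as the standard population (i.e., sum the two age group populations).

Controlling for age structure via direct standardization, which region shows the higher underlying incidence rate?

River Delta

Age-specific rates per 100000 for the Eastern Region: 33.72, 85.88, 325.66, 568.01.
For the River Delta: 24.56, 63.12, 312.05, 631.90.
Combined standard total = 2260400; weights = 0.1614, 0.2206, 0.2825, 0.3355.
The Eastern Region: 0.1614×33.72 + 0.2206×85.88 + 0.2825×325.66 + 0.3355×568.01 = 306.9420 per 100000.
The River Delta: 0.1614×24.56 + 0.2206×63.12 + 0.2825×312.05 + 0.3355×631.90 = 318.0333 per 100000.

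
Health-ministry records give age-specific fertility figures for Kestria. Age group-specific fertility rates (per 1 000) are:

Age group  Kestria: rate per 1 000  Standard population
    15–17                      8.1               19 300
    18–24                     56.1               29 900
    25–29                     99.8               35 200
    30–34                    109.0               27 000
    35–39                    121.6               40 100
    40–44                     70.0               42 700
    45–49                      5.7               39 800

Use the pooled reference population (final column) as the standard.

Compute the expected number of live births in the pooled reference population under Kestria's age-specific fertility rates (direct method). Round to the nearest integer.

Expected live births = Σ (standard pop × age-specific rate ÷ 1 000)
= 19 300×8.1/1 000 + 29 900×56.1/1 000 + 35 200×99.8/1 000 + 27 000×109.0/1 000 + 40 100×121.6/1 000 + 42 700×70.0/1 000 + 39 800×5.7/1 000
= 156.33 + 1677.39 + 3512.96 + 2943.00 + 4876.16 + 2989.00 + 226.86 = 16381.70.

16382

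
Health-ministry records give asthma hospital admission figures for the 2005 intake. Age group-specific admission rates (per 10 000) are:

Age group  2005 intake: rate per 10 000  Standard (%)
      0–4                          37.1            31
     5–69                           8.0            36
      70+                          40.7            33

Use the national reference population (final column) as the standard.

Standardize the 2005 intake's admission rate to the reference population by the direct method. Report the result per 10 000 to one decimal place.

Standard weights: 0.31, 0.36, 0.33.
Standardized rate: 0.3100×37.1 + 0.3600×8.0 + 0.3300×40.7 = 27.8120 per 10 000.

27.8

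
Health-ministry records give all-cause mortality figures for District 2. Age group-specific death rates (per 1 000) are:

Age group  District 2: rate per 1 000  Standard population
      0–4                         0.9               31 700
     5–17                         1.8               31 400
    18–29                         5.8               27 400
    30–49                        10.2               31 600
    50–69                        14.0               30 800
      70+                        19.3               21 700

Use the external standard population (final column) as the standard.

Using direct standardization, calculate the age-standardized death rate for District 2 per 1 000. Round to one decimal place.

Standard total = 174 600; weights = 0.1816, 0.1798, 0.1569, 0.1810, 0.1764, 0.1243.
Standardized rate: 0.1816×0.9 + 0.1798×1.8 + 0.1569×5.8 + 0.1810×10.2 + 0.1764×14.0 + 0.1243×19.3 = 8.1117 per 1 000.

8.1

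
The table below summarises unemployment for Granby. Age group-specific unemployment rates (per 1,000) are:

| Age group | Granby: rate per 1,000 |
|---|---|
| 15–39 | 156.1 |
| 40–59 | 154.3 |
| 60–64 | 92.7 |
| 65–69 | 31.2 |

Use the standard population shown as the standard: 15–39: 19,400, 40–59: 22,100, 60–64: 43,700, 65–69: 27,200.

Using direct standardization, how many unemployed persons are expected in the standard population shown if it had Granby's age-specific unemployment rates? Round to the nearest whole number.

11338

Expected unemployed persons = Σ (standard pop × age-specific rate ÷ 1,000)
= 19,400×156.1/1,000 + 22,100×154.3/1,000 + 43,700×92.7/1,000 + 27,200×31.2/1,000
= 3028.34 + 3410.03 + 4050.99 + 848.64 = 11338.00.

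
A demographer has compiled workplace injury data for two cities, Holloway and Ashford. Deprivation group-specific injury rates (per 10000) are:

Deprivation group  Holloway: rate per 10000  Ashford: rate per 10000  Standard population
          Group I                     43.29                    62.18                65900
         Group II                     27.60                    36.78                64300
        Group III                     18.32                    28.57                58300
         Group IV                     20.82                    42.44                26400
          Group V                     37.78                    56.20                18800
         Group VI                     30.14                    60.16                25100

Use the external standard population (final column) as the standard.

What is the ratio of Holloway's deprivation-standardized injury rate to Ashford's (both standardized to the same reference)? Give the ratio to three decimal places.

Standard total = 258800; weights = 0.2546, 0.2485, 0.2253, 0.1020, 0.0726, 0.0970.
Holloway: 0.2546×43.29 + 0.2485×27.60 + 0.2253×18.32 + 0.1020×20.82 + 0.0726×37.78 + 0.0970×30.14 = 29.7990 per 10000.
Ashford: 0.2546×62.18 + 0.2485×36.78 + 0.2253×28.57 + 0.1020×42.44 + 0.0726×56.20 + 0.0970×60.16 = 45.6539 per 10000.
Ratio = 29.7990 ÷ 45.6539 = 0.65271.

0.653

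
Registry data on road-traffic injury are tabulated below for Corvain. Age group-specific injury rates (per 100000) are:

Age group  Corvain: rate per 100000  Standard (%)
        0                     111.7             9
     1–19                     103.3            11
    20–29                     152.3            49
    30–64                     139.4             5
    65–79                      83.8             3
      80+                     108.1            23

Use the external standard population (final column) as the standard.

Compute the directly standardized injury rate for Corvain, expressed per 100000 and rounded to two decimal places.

130.39

Standard weights: 0.09, 0.11, 0.49, 0.05, 0.03, 0.23.
Standardized rate: 0.0900×111.7 + 0.1100×103.3 + 0.4900×152.3 + 0.0500×139.4 + 0.0300×83.8 + 0.2300×108.1 = 130.3900 per 100000.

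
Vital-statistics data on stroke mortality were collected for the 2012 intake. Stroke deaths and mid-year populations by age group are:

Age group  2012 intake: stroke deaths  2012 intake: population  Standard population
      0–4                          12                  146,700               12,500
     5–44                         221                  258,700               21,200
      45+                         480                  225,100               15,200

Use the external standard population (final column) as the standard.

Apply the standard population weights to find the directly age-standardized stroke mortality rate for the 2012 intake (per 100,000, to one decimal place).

105.4

Age-specific rates per 100,000 for the 2012 intake: 8.18, 85.43, 213.24.
Standard total = 48,900; weights = 0.2556, 0.4335, 0.3108.
Standardized rate: 0.2556×8.18 + 0.4335×85.43 + 0.3108×213.24 = 105.4096 per 100,000.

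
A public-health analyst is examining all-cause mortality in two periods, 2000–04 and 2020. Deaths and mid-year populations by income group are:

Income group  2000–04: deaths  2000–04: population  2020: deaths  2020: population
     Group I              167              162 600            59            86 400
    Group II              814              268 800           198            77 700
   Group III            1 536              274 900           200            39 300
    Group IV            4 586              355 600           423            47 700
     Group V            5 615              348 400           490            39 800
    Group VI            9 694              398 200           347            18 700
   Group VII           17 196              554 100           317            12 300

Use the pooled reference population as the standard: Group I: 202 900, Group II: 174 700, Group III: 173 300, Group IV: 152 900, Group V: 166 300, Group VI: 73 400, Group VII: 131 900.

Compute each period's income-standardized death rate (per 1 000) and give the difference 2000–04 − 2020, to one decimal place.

Income-specific rates per 1 000 for 2000–04: 1.027, 3.028, 5.587, 12.897, 16.117, 24.345, 31.034.
For 2020: 0.683, 2.548, 5.089, 8.868, 12.312, 18.556, 25.772.
Standard total = 1 075 400; weights = 0.1887, 0.1625, 0.1611, 0.1422, 0.1546, 0.0683, 0.1227.
2000–04: 0.1887×1.027 + 0.1625×3.028 + 0.1611×5.587 + 0.1422×12.897 + 0.1546×16.117 + 0.0683×24.345 + 0.1227×31.034 = 11.3800 per 1 000.
2020: 0.1887×0.683 + 0.1625×2.548 + 0.1611×5.089 + 0.1422×8.868 + 0.1546×12.312 + 0.0683×18.556 + 0.1227×25.772 = 8.9552 per 1 000.
Difference = 11.3800 − 8.9552 = 2.4249.

2.4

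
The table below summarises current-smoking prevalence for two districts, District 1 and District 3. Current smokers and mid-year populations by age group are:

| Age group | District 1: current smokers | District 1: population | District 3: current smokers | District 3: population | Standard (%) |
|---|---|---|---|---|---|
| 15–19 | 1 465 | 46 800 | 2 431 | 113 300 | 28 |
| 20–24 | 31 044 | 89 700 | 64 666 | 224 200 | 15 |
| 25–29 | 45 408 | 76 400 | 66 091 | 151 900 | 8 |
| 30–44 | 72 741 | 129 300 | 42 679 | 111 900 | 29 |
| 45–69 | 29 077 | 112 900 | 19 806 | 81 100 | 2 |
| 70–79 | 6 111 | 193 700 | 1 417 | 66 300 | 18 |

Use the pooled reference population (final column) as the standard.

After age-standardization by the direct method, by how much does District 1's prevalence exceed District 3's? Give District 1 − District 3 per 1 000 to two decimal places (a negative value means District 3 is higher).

78.78

Age-specific rates per 1 000 for District 1: 31.303, 346.087, 594.346, 562.575, 257.547, 31.549.
For District 3: 21.456, 288.430, 435.095, 381.403, 244.217, 21.373.
Standard weights: 0.28, 0.15, 0.08, 0.29, 0.02, 0.18.
District 1: 0.2800×31.303 + 0.1500×346.087 + 0.0800×594.346 + 0.2900×562.575 + 0.0200×257.547 + 0.1800×31.549 = 282.2022 per 1 000.
District 3: 0.2800×21.456 + 0.1500×288.430 + 0.0800×435.095 + 0.2900×381.403 + 0.0200×244.217 + 0.1800×21.373 = 203.4182 per 1 000.
Difference = 282.2022 − 203.4182 = 78.7840.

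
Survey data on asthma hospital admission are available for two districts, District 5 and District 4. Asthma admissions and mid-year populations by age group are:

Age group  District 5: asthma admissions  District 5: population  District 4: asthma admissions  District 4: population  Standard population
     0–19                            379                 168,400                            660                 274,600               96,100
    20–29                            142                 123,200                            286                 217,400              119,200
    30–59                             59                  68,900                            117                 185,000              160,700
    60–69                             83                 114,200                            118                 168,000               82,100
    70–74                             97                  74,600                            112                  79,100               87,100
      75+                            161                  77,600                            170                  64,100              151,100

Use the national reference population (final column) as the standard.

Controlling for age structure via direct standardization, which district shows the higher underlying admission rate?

Age-specific rates per 10,000 for District 5: 22.51, 11.53, 8.56, 7.27, 13.00, 20.75.
For District 4: 24.03, 13.16, 6.32, 7.02, 14.16, 26.52.
Standard total = 696,300; weights = 0.1380, 0.1712, 0.2308, 0.1179, 0.1251, 0.2170.
District 5: 0.1380×22.51 + 0.1712×11.53 + 0.2308×8.56 + 0.1179×7.27 + 0.1251×13.00 + 0.2170×20.75 = 14.0413 per 10,000.
District 4: 0.1380×24.03 + 0.1712×13.16 + 0.2308×6.32 + 0.1179×7.02 + 0.1251×14.16 + 0.2170×26.52 = 15.3834 per 10,000.

District 4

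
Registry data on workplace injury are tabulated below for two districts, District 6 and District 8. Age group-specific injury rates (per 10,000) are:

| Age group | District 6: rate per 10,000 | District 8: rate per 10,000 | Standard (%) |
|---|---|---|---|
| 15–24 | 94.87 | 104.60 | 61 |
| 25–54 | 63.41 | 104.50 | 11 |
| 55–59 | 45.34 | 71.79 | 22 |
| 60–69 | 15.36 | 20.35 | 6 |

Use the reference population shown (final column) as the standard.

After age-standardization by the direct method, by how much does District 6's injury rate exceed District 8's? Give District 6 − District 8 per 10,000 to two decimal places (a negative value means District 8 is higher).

Standard weights: 0.61, 0.11, 0.22, 0.06.
District 6: 0.6100×94.87 + 0.1100×63.41 + 0.2200×45.34 + 0.0600×15.36 = 75.7422 per 10,000.
District 8: 0.6100×104.60 + 0.1100×104.50 + 0.2200×71.79 + 0.0600×20.35 = 92.3158 per 10,000.
Difference = 75.7422 − 92.3158 = -16.5736.

-16.57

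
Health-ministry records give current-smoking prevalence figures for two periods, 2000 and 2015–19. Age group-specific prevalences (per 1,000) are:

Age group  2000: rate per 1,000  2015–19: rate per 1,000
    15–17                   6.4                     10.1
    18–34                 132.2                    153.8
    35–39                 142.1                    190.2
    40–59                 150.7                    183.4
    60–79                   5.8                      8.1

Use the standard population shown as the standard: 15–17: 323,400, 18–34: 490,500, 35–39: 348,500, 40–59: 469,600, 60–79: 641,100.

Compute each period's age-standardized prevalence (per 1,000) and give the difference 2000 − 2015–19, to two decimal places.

-19.97

Standard total = 2,273,100; weights = 0.1423, 0.2158, 0.1533, 0.2066, 0.2820.
2000: 0.1423×6.4 + 0.2158×132.2 + 0.1533×142.1 + 0.2066×150.7 + 0.2820×5.8 = 83.9923 per 1,000.
2015–19: 0.1423×10.1 + 0.2158×153.8 + 0.1533×190.2 + 0.2066×183.4 + 0.2820×8.1 = 103.9582 per 1,000.
Difference = 83.9923 − 103.9582 = -19.9660.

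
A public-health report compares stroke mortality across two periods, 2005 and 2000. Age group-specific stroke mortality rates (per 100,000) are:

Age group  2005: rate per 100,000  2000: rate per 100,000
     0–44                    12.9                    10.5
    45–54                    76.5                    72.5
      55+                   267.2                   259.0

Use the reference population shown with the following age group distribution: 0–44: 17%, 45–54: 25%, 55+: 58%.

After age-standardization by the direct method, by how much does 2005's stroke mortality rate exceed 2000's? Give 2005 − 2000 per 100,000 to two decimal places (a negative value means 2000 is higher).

6.16

Standard weights: 0.17, 0.25, 0.58.
2005: 0.1700×12.9 + 0.2500×76.5 + 0.5800×267.2 = 176.2940 per 100,000.
2000: 0.1700×10.5 + 0.2500×72.5 + 0.5800×259.0 = 170.1300 per 100,000.
Difference = 176.2940 − 170.1300 = 6.1640.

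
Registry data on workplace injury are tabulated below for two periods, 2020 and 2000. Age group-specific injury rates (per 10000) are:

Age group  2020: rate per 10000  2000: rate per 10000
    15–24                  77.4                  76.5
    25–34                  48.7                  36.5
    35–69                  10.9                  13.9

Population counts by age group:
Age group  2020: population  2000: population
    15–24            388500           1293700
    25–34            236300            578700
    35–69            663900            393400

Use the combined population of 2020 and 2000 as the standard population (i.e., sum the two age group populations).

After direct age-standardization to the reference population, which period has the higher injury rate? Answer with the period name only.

2020

Combined standard total = 3554500; weights = 0.4733, 0.2293, 0.2975.
2020: 0.4733×77.4 + 0.2293×48.7 + 0.2975×10.9 = 51.0388 per 10000.
2000: 0.4733×76.5 + 0.2293×36.5 + 0.2975×13.9 = 48.7079 per 10000.
The crude rates (37.88 vs 55.41) would put 2000 higher, but that reflects its age composition; once standardized to a common age structure, 2020 has the higher underlying rate.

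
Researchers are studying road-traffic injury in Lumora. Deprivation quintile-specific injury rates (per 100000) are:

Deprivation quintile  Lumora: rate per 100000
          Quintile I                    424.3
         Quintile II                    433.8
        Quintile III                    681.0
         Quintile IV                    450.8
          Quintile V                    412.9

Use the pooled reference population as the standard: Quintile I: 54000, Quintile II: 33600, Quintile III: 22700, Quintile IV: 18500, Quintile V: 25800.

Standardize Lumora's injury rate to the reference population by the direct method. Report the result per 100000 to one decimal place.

465.3

Standard total = 154600; weights = 0.3493, 0.2173, 0.1468, 0.1197, 0.1669.
Standardized rate: 0.3493×424.3 + 0.2173×433.8 + 0.1468×681.0 + 0.1197×450.8 + 0.1669×412.9 = 465.3247 per 100000.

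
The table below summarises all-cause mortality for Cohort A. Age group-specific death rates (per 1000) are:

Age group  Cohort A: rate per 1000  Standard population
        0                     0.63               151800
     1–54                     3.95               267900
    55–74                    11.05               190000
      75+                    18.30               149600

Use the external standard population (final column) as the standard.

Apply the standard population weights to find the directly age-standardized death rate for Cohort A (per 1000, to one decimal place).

7.9

Standard total = 759300; weights = 0.1999, 0.3528, 0.2502, 0.1970.
Standardized rate: 0.1999×0.63 + 0.3528×3.95 + 0.2502×11.05 + 0.1970×18.30 = 7.8902 per 1000.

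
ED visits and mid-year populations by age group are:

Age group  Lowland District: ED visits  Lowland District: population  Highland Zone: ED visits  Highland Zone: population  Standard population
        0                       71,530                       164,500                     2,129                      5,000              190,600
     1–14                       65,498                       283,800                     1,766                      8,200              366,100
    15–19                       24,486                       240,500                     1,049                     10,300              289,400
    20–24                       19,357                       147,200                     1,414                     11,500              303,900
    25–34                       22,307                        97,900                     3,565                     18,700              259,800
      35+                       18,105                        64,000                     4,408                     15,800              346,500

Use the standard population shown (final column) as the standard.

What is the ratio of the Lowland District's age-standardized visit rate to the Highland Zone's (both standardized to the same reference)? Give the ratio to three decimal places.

Age-specific rates per 1,000 for the Lowland District: 434.833, 230.789, 101.813, 131.501, 227.855, 282.891.
For the Highland Zone: 425.800, 215.366, 101.845, 122.957, 190.642, 278.987.
Standard total = 1,756,300; weights = 0.1085, 0.2084, 0.1648, 0.1730, 0.1479, 0.1973.
The Lowland District: 0.1085×434.833 + 0.2084×230.789 + 0.1648×101.813 + 0.1730×131.501 + 0.1479×227.855 + 0.1973×282.891 = 224.3451 per 1,000.
The Highland Zone: 0.1085×425.800 + 0.2084×215.366 + 0.1648×101.845 + 0.1730×122.957 + 0.1479×190.642 + 0.1973×278.987 = 212.4017 per 1,000.
Ratio = 224.3451 ÷ 212.4017 = 1.05623.

1.056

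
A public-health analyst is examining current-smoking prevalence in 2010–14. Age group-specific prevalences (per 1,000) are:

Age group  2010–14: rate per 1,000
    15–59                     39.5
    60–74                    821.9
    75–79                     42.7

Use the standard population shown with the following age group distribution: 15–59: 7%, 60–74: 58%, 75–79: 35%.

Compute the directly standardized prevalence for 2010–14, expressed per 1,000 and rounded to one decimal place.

Standard weights: 0.07, 0.58, 0.35.
Standardized rate: 0.0700×39.5 + 0.5800×821.9 + 0.3500×42.7 = 494.4120 per 1,000.

494.4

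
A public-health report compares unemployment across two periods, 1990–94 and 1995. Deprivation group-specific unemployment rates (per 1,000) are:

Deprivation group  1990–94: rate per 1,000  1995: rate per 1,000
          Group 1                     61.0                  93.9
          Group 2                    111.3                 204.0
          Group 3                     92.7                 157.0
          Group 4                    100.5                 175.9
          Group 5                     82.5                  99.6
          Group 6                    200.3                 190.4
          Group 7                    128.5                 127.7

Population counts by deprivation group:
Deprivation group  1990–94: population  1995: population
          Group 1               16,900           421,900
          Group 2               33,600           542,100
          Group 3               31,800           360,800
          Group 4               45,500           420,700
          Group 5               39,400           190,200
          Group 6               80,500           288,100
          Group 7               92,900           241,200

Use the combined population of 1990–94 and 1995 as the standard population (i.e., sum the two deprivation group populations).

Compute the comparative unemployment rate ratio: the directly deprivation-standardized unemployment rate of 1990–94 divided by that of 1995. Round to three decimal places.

0.707

Combined standard total = 2,805,600; weights = 0.1564, 0.2052, 0.1399, 0.1662, 0.0818, 0.1314, 0.1191.
1990–94: 0.1564×61.0 + 0.2052×111.3 + 0.1399×92.7 + 0.1662×100.5 + 0.0818×82.5 + 0.1314×200.3 + 0.1191×128.5 = 110.4198 per 1,000.
1995: 0.1564×93.9 + 0.2052×204.0 + 0.1399×157.0 + 0.1662×175.9 + 0.0818×99.6 + 0.1314×190.4 + 0.1191×127.7 = 156.1174 per 1,000.
Ratio = 110.4198 ÷ 156.1174 = 0.70729.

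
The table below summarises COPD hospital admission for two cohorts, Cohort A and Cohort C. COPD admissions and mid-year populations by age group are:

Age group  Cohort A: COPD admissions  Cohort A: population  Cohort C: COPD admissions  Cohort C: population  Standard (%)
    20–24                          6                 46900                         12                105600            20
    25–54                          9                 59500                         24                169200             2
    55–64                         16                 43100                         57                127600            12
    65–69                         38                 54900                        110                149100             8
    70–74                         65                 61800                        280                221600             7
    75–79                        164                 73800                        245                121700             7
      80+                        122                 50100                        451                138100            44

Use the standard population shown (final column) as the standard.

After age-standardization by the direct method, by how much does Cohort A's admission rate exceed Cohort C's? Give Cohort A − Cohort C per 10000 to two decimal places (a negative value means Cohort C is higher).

-3.75

Age-specific rates per 10000 for Cohort A: 1.28, 1.51, 3.71, 6.92, 10.52, 22.22, 24.35.
For Cohort C: 1.14, 1.42, 4.47, 7.38, 12.64, 20.13, 32.66.
Standard weights: 0.20, 0.02, 0.12, 0.08, 0.07, 0.07, 0.44.
Cohort A: 0.2000×1.28 + 0.0200×1.51 + 0.1200×3.71 + 0.0800×6.92 + 0.0700×10.52 + 0.0700×22.22 + 0.4400×24.35 = 14.2917 per 10000.
Cohort C: 0.2000×1.14 + 0.0200×1.42 + 0.1200×4.47 + 0.0800×7.38 + 0.0700×12.64 + 0.0700×20.13 + 0.4400×32.66 = 18.0449 per 10000.
Difference = 14.2917 − 18.0449 = -3.7532.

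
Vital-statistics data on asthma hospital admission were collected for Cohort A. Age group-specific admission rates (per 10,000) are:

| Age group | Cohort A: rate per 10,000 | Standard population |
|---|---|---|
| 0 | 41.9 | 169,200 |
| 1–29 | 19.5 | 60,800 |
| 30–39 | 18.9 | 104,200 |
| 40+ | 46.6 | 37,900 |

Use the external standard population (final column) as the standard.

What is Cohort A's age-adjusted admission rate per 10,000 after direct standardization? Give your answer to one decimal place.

32.3

Standard total = 372,100; weights = 0.4547, 0.1634, 0.2800, 0.1019.
Standardized rate: 0.4547×41.9 + 0.1634×19.5 + 0.2800×18.9 + 0.1019×46.6 = 32.2779 per 10,000.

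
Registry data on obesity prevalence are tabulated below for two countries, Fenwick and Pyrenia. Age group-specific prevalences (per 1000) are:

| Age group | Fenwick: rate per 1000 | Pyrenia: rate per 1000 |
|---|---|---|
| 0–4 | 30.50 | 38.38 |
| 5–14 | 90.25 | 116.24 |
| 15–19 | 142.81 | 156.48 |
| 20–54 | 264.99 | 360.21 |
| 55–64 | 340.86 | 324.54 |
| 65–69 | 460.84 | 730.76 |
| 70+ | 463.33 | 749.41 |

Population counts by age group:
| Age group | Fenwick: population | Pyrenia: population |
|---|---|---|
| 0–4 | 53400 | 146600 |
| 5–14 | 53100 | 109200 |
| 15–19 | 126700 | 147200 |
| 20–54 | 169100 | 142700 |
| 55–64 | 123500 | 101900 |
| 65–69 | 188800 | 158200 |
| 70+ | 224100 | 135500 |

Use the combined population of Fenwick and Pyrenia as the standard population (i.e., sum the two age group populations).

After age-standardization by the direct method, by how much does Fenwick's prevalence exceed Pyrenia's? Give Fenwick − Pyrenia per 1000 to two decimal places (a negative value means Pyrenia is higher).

Combined standard total = 1880000; weights = 0.1064, 0.0863, 0.1457, 0.1659, 0.1199, 0.1846, 0.1913.
Fenwick: 0.1064×30.50 + 0.0863×90.25 + 0.1457×142.81 + 0.1659×264.99 + 0.1199×340.86 + 0.1846×460.84 + 0.1913×463.33 = 290.3414 per 1000.
Pyrenia: 0.1064×38.38 + 0.0863×116.24 + 0.1457×156.48 + 0.1659×360.21 + 0.1199×324.54 + 0.1846×730.76 + 0.1913×749.41 = 413.7915 per 1000.
Difference = 290.3414 − 413.7915 = -123.4500.

-123.45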